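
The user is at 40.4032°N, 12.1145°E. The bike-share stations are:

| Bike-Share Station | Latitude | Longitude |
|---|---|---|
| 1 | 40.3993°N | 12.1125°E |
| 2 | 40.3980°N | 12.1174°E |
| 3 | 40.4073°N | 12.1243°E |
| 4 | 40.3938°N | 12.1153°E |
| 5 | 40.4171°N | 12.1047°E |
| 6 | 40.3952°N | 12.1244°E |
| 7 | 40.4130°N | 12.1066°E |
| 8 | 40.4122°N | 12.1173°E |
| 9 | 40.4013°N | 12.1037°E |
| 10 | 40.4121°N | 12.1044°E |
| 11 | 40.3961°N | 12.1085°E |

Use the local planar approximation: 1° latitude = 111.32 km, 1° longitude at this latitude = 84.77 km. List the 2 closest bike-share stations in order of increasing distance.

Distances from 40.4032°N, 12.1145°E:
1: √((-0.0039·111.32)² + (-0.0020·84.77)²) = √(0.188484 + 0.028744) = 0.4661 km
2: √((-0.0052·111.32)² + (0.0029·84.77)²) = √(0.335084 + 0.060434) = 0.6289 km
3: √((0.0041·111.32)² + (0.0098·84.77)²) = √(0.208312 + 0.690139) = 0.9479 km
4: √((-0.0094·111.32)² + (0.0008·84.77)²) = √(1.094970 + 0.004599) = 1.0486 km
5: √((0.0139·111.32)² + (-0.0098·84.77)²) = √(2.394286 + 0.690139) = 1.7563 km
6: √((-0.0080·111.32)² + (0.0099·84.77)²) = √(0.793097 + 0.704295) = 1.2237 km
7: √((0.0098·111.32)² + (-0.0079·84.77)²) = √(1.190141 + 0.448475) = 1.2801 km
8: √((0.0090·111.32)² + (0.0028·84.77)²) = √(1.003764 + 0.056338) = 1.0296 km
9: √((-0.0019·111.32)² + (-0.0108·84.77)²) = √(0.044736 + 0.838170) = 0.9396 km
10: √((0.0089·111.32)² + (-0.0101·84.77)²) = √(0.981582 + 0.733039) = 1.3094 km
11: √((-0.0071·111.32)² + (-0.0060·84.77)²) = √(0.624688 + 0.258694) = 0.9399 km
Sorted: 1 (0.4661 km) < 2 (0.6289 km) < 9 (0.9396 km) < 11 (0.9399 km) < …

1, 2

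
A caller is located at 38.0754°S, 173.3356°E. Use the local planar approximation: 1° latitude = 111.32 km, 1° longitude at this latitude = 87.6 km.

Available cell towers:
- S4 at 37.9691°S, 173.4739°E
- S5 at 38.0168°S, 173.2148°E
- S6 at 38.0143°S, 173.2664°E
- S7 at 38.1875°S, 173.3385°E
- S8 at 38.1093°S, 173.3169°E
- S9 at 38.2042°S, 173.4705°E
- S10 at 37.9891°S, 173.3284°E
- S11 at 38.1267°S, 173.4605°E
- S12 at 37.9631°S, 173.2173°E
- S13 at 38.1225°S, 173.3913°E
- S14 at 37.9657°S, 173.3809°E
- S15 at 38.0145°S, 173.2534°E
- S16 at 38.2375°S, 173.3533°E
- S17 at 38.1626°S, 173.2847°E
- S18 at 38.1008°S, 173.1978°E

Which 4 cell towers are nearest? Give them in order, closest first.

Distances from 38.0754°S, 173.3356°E:
S4: √((0.1063·111.32)² + (0.1383·87.6)²) = √(140.027368 + 146.775163) = 16.9352 km
S5: √((0.0586·111.32)² + (-0.1208·87.6)²) = √(42.554121 + 111.980417) = 12.4312 km
S6: √((0.0611·111.32)² + (-0.0692·87.6)²) = √(46.262470 + 36.746874) = 9.1109 km
S7: √((-0.1121·111.32)² + (0.0029·87.6)²) = √(155.724742 + 0.064536) = 12.4816 km
S8: √((-0.0339·111.32)² + (-0.0187·87.6)²) = √(14.241174 + 2.683437) = 4.1140 km
S9: √((-0.1288·111.32)² + (0.1349·87.6)²) = √(205.578703 + 139.647161) = 18.5803 km
S10: √((0.0863·111.32)² + (-0.0072·87.6)²) = √(92.292835 + 0.397808) = 9.6276 km
S11: √((-0.0513·111.32)² + (0.1249·87.6)²) = √(32.612277 + 119.710733) = 12.3419 km
S12: √((0.1123·111.32)² + (-0.1183·87.6)²) = √(156.280902 + 107.393427) = 16.2381 km
S13: √((-0.0471·111.32)² + (0.0557·87.6)²) = √(27.490853 + 23.807764) = 7.1623 km
S14: √((0.1097·111.32)² + (0.0453·87.6)²) = √(149.128157 + 15.747246) = 12.8404 km
S15: √((0.0609·111.32)² + (-0.0822·87.6)²) = √(45.960102 + 51.850369) = 9.8899 km
S16: √((-0.1621·111.32)² + (0.0177·87.6)²) = √(325.621014 + 2.404112) = 18.1115 km
S17: √((-0.0872·111.32)² + (-0.0509·87.6)²) = √(94.227868 + 19.881254) = 10.6822 km
S18: √((-0.0254·111.32)² + (-0.1378·87.6)²) = √(7.994915 + 145.715801) = 12.3980 km
Sorted: S8 (4.1140 km) < S13 (7.1623 km) < S6 (9.1109 km) < S10 (9.6276 km) < S15 (9.8899 km) < S17 (10.6822 km) < …

S8, S13, S6, S10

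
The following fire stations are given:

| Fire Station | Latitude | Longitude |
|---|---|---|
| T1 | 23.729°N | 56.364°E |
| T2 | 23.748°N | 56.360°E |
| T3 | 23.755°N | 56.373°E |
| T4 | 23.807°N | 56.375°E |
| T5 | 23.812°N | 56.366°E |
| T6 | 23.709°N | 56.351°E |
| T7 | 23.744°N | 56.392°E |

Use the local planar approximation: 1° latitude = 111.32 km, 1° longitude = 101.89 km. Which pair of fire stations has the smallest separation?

T4 and T5

Pairwise distances:
T4–T5: 1.073 km
T2–T3: 1.537 km
T1–T2: 2.154 km
T3–T7: 2.291 km
T1–T6: 2.591 km
T1–T3: 3.036 km
T2–T7: 3.291 km
T1–T7: 3.306 km
T2–T6: 4.437 km
T3–T6: 5.590 km
T6–T7: 5.712 km
T3–T4: 5.792 km
T3–T5: 6.385 km
T2–T4: 6.743 km
T2–T5: 7.151 km
T4–T7: 7.224 km
T5–T7: 8.020 km
T1–T4: 8.755 km
T1–T5: 9.242 km
T4–T6: 11.180 km
T5–T6: 11.567 km
Closest pair: T4–T5 at 1.073 km.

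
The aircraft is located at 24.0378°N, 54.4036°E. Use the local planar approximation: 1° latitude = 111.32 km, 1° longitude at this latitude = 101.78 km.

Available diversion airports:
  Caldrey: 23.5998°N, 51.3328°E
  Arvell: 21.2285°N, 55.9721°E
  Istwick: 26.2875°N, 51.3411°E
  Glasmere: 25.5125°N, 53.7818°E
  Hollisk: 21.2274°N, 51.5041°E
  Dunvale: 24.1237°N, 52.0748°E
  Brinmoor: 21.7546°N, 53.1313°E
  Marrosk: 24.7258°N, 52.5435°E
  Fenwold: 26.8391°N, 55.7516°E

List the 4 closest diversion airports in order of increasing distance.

Distances from 24.0378°N, 54.4036°E:
Caldrey: √((-0.4380·111.32)² + (-3.0708·101.78)²) = √(2377.358167 + 97685.017118) = 316.3264 km
Arvell: √((-2.8093·111.32)² + (1.5685·101.78)²) = √(97800.850989 + 25485.545814) = 351.1216 km
Istwick: √((2.2497·111.32)² + (-3.0625·101.78)²) = √(62718.492623 + 97157.669252) = 399.8452 km
Glasmere: √((1.4747·111.32)² + (-0.6218·101.78)²) = √(26949.688878 + 4005.219561) = 175.9401 km
Hollisk: √((-2.8104·111.32)² + (-2.8995·101.78)²) = √(97877.455123 + 87090.567245) = 430.0791 km
Dunvale: √((0.0859·111.32)² + (-2.3288·101.78)²) = √(91.439264 + 56180.975774) = 237.2181 km
Brinmoor: √((-2.2832·111.32)² + (-1.2723·101.78)²) = √(64600.266090 + 16768.875774) = 285.2528 km
Marrosk: √((0.6880·111.32)² + (-1.8601·101.78)²) = √(5865.746252 + 35842.432711) = 204.2258 km
Fenwold: √((2.8013·111.32)² + (1.3480·101.78)²) = √(97244.632155 + 18823.686336) = 340.6880 km
Sorted: Glasmere (175.9401 km) < Marrosk (204.2258 km) < Dunvale (237.2181 km) < Brinmoor (285.2528 km) < Caldrey (316.3264 km) < Fenwold (340.6880 km) < …

Glasmere, Marrosk, Dunvale, Brinmoor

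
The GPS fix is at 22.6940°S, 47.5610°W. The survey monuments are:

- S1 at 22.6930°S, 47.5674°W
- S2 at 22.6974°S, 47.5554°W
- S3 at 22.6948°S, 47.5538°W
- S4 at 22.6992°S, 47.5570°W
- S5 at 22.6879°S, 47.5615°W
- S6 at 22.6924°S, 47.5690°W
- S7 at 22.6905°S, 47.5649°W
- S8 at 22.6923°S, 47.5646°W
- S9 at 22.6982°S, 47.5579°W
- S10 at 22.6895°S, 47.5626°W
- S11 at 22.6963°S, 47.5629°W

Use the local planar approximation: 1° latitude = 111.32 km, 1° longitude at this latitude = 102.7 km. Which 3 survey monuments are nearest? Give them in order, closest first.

Distances from 22.6940°S, 47.5610°W:
S1: √((0.0010·111.32)² + (-0.0064·102.7)²) = √(0.012392 + 0.432017) = 0.6666 km
S2: √((-0.0034·111.32)² + (0.0056·102.7)²) = √(0.143253 + 0.330763) = 0.6885 km
S3: √((-0.0008·111.32)² + (0.0072·102.7)²) = √(0.007931 + 0.546772) = 0.7448 km
S4: √((-0.0052·111.32)² + (0.0040·102.7)²) = √(0.335084 + 0.168757) = 0.7098 km
S5: √((0.0061·111.32)² + (-0.0005·102.7)²) = √(0.461112 + 0.002637) = 0.6810 km
S6: √((0.0016·111.32)² + (-0.0080·102.7)²) = √(0.031724 + 0.675027) = 0.8407 km
S7: √((0.0035·111.32)² + (-0.0039·102.7)²) = √(0.151804 + 0.160424) = 0.5588 km
S8: √((0.0017·111.32)² + (-0.0036·102.7)²) = √(0.035813 + 0.136693) = 0.4153 km
S9: √((-0.0042·111.32)² + (0.0031·102.7)²) = √(0.218597 + 0.101359) = 0.5656 km
S10: √((0.0045·111.32)² + (-0.0016·102.7)²) = √(0.250941 + 0.027001) = 0.5272 km
S11: √((-0.0023·111.32)² + (-0.0019·102.7)²) = √(0.065554 + 0.038076) = 0.3219 km
Sorted: S11 (0.3219 km) < S8 (0.4153 km) < S10 (0.5272 km) < S7 (0.5588 km) < S9 (0.5656 km) < …

S11, S8, S10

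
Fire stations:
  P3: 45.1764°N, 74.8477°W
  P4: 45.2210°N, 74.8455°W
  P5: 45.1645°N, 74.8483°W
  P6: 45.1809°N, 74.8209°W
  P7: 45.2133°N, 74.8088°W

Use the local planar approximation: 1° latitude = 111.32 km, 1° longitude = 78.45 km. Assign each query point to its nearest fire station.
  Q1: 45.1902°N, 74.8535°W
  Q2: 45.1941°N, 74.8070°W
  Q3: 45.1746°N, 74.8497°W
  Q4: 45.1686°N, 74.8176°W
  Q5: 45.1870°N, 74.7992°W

Q1→P3; Q2→P6; Q3→P3; Q4→P6; Q5→P6

Q1 at 45.1902°N, 74.8535°W:
  P3: 1.6022 km
  P4: 3.4856 km
  P5: 2.8899 km
  P6: 2.7591 km
  P7: 4.3485 km
  → nearest: P3 (1.6022 km)
Q2 at 45.1941°N, 74.8070°W:
  P3: 3.7519 km
  P4: 4.2532 km
  P5: 4.6211 km
  P6: 1.8298 km
  P7: 2.1420 km
  → nearest: P6 (1.8298 km)
Q3 at 45.1746°N, 74.8497°W:
  P3: 0.2545 km
  P4: 5.1757 km
  P5: 1.1297 km
  P6: 2.3657 km
  P7: 5.3717 km
  → nearest: P3 (0.2545 km)
Q4 at 45.1686°N, 74.8176°W:
  P3: 2.5159 km
  P4: 6.2303 km
  P5: 2.4513 km
  P6: 1.3935 km
  P7: 5.0237 km
  → nearest: P6 (1.3935 km)
Q5 at 45.1870°N, 74.7992°W:
  P3: 3.9836 km
  P4: 5.2458 km
  P5: 4.5946 km
  P6: 1.8328 km
  P7: 3.0230 km
  → nearest: P6 (1.8328 km)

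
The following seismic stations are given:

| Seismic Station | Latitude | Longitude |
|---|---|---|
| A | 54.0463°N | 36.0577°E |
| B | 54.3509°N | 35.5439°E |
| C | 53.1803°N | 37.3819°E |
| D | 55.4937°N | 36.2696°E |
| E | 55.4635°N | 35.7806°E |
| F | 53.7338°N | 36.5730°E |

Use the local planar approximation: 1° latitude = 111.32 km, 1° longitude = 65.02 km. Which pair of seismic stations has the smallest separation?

Pairwise distances:
A–B: 47.6005 km
A–C: 129.2543 km
A–D: 161.7126 km
A–E: 158.7882 km
A–F: 48.2985 km
B–C: 176.8131 km
B–D: 135.6852 km
B–E: 124.8072 km
B–F: 95.8974 km
C–D: 267.4901 km
C–E: 274.6644 km
C–F: 81.0104 km
D–E: 31.9720 km
D–F: 196.9028 km
E–F: 199.3241 km
Closest pair: D–E at 31.9720 km.

D and E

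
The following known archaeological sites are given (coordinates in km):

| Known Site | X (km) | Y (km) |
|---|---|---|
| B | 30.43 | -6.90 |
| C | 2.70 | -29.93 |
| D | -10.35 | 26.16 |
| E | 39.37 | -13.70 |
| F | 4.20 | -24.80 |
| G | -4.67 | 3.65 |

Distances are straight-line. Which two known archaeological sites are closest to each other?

Pairwise distances:
C–F: 5.34 km
B–E: 11.23 km
D–G: 23.22 km
F–G: 29.80 km
B–F: 31.76 km
C–G: 34.38 km
B–C: 36.05 km
B–G: 36.65 km
E–F: 36.88 km
C–E: 40.10 km
E–G: 47.33 km
B–D: 52.50 km
D–F: 53.00 km
C–D: 57.59 km
D–E: 63.73 km
Closest pair: C–F at 5.34 km.

C and F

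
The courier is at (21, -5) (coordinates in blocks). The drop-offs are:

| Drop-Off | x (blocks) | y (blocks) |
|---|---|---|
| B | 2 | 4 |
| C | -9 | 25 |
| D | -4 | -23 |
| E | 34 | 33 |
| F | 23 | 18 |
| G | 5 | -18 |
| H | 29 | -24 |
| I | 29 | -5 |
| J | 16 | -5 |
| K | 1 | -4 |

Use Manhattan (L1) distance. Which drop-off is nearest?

J

Distances from (21, -5):
B: |-19| + |9| = 19 + 9 = 28 blocks
C: |-30| + |30| = 30 + 30 = 60 blocks
D: |-25| + |-18| = 25 + 18 = 43 blocks
E: |13| + |38| = 13 + 38 = 51 blocks
F: |2| + |23| = 2 + 23 = 25 blocks
G: |-16| + |-13| = 16 + 13 = 29 blocks
H: |8| + |-19| = 8 + 19 = 27 blocks
I: |8| + |0| = 8 + 0 = 8 blocks
J: |-5| + |0| = 5 + 0 = 5 blocks
K: |-20| + |1| = 20 + 1 = 21 blocks
Minimum: J at 5 blocks.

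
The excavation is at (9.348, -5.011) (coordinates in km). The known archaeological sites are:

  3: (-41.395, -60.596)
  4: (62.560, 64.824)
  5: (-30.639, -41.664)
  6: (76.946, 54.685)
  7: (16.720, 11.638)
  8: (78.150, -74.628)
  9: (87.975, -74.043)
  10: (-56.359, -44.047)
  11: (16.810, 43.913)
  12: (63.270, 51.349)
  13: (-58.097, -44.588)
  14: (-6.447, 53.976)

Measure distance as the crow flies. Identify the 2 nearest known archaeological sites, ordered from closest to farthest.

Distances from (9.348, -5.011):
3: √((-50.743)² + (-55.585)²) = √(2574.85205 + 3089.69222) = 75.263 km
4: √((53.212)² + (69.835)²) = √(2831.51694 + 4876.92722) = 87.798 km
5: √((-39.987)² + (-36.653)²) = √(1598.96017 + 1343.44241) = 54.244 km
6: √((67.598)² + (59.696)²) = √(4569.48960 + 3563.61242) = 90.184 km
7: √((7.372)² + (16.649)²) = √(54.34638 + 277.18920) = 18.208 km
8: √((68.802)² + (-69.617)²) = √(4733.71520 + 4846.52669) = 97.879 km
9: √((78.627)² + (-69.032)²) = √(6182.20513 + 4765.41702) = 104.631 km
10: √((-65.707)² + (-39.036)²) = √(4317.40985 + 1523.80930) = 76.428 km
11: √((7.462)² + (48.924)²) = √(55.68144 + 2393.55778) = 49.490 km
12: √((53.922)² + (56.360)²) = √(2907.58208 + 3176.44960) = 78.000 km
13: √((-67.445)² + (-39.577)²) = √(4548.82803 + 1566.33893) = 78.200 km
14: √((-15.795)² + (58.987)²) = √(249.48203 + 3479.46617) = 61.065 km
Sorted: 7 (18.208 km) < 11 (49.490 km) < 5 (54.244 km) < 14 (61.065 km) < …

7, 11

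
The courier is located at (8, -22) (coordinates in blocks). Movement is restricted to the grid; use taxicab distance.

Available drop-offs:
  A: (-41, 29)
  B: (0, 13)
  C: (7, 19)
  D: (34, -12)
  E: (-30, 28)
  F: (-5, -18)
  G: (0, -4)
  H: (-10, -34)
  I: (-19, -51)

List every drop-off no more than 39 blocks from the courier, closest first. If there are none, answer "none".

F, G, H, D

Distances from (8, -22):
A: |-49| + |51| = 49 + 51 = 100 blocks
B: |-8| + |35| = 8 + 35 = 43 blocks
C: |-1| + |41| = 1 + 41 = 42 blocks
D: |26| + |10| = 26 + 10 = 36 blocks
E: |-38| + |50| = 38 + 50 = 88 blocks
F: |-13| + |4| = 13 + 4 = 17 blocks
G: |-8| + |18| = 8 + 18 = 26 blocks
H: |-18| + |-12| = 18 + 12 = 30 blocks
I: |-27| + |-29| = 27 + 29 = 56 blocks
Threshold 39 blocks: F (17 blocks), G (26 blocks), H (30 blocks), D (36 blocks) are within range.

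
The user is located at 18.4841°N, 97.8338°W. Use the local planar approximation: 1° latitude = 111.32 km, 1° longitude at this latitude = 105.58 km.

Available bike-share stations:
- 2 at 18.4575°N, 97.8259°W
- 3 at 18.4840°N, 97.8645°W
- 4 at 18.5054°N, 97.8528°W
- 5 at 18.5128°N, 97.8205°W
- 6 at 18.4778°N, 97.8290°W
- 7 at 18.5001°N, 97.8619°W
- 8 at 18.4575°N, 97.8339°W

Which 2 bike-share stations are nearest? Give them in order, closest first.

Distances from 18.4841°N, 97.8338°W:
2: √((-0.0266·111.32)² + (0.0079·105.58)²) = √(8.768184 + 0.695693) = 3.0763 km
3: √((-0.0001·111.32)² + (-0.0307·105.58)²) = √(0.000124 + 10.506065) = 3.2413 km
4: √((0.0213·111.32)² + (-0.0190·105.58)²) = √(5.622191 + 4.024116) = 3.1059 km
5: √((0.0287·111.32)² + (0.0133·105.58)²) = √(10.207284 + 1.971817) = 3.4899 km
6: √((-0.0063·111.32)² + (0.0048·105.58)²) = √(0.491844 + 0.256830) = 0.8653 km
7: √((0.0160·111.32)² + (-0.0281·105.58)²) = √(3.172388 + 8.801890) = 3.4604 km
8: √((-0.0266·111.32)² + (-0.0001·105.58)²) = √(8.768184 + 0.000111) = 2.9611 km
Sorted: 6 (0.8653 km) < 8 (2.9611 km) < 2 (3.0763 km) < 4 (3.1059 km) < …

6, 8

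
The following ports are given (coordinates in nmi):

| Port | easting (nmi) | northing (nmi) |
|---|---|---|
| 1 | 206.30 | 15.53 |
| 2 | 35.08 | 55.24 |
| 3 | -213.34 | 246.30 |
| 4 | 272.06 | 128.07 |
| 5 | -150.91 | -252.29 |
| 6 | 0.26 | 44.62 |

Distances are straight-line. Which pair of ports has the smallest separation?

Pairwise distances:
1–2: 175.76 nmi
1–3: 478.91 nmi
1–4: 130.34 nmi
1–5: 446.46 nmi
1–6: 208.08 nmi
2–3: 313.39 nmi
2–4: 247.92 nmi
2–5: 359.40 nmi
2–6: 36.40 nmi
3–4: 499.59 nmi
3–5: 502.48 nmi
3–6: 293.77 nmi
4–5: 568.84 nmi
4–6: 284.32 nmi
5–6: 333.18 nmi
Closest pair: 2–6 at 36.40 nmi.

2 and 6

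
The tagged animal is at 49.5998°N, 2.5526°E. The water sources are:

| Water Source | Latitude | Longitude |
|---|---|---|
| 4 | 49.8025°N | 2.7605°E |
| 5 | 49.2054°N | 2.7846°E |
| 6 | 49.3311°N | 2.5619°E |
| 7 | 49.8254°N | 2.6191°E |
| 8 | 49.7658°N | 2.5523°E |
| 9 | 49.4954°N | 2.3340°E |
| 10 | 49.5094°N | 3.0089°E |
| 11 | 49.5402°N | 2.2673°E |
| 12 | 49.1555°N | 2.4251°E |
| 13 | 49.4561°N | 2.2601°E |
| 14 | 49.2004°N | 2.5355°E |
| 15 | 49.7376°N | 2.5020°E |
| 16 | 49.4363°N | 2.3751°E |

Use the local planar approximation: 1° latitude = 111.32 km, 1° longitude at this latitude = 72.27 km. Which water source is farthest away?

Distances from 49.5998°N, 2.5526°E:
4: 27.1092 km
5: 46.9972 km
6: 29.9192 km
7: 25.5695 km
8: 18.4791 km
9: 19.6125 km
10: 34.4781 km
11: 21.6598 km
12: 50.3105 km
13: 26.5094 km
14: 44.4784 km
15: 15.7698 km
16: 22.2671 km
Maximum: 12 at 50.3105 km.

12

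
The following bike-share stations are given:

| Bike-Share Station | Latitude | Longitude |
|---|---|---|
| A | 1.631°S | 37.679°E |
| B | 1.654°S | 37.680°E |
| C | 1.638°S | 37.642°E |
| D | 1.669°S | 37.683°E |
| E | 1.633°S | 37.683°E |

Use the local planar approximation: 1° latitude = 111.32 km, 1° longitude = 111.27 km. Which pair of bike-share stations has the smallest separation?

Pairwise distances:
A–B: √((-0.023·111.32)² + (0.001·111.27)²) = √(6.55544 + 0.01238) = 2.563 km
A–C: √((-0.007·111.32)² + (-0.037·111.27)²) = √(0.60721 + 16.94961) = 4.190 km
A–D: √((-0.038·111.32)² + (0.004·111.27)²) = √(17.89425 + 0.19810) = 4.254 km
A–E: √((-0.002·111.32)² + (0.004·111.27)²) = √(0.04957 + 0.19810) = 0.498 km
B–C: √((0.016·111.32)² + (-0.038·111.27)²) = √(3.17239 + 17.87818) = 4.588 km
B–D: √((-0.015·111.32)² + (0.003·111.27)²) = √(2.78823 + 0.11143) = 1.703 km
B–E: √((0.021·111.32)² + (0.003·111.27)²) = √(5.46493 + 0.11143) = 2.361 km
C–D: √((-0.031·111.32)² + (0.041·111.27)²) = √(11.90885 + 20.81248) = 5.720 km
C–E: √((0.005·111.32)² + (0.041·111.27)²) = √(0.30980 + 20.81248) = 4.596 km
D–E: √((0.036·111.32)² + (0.000·111.27)²) = √(16.06022 + 0.00000) = 4.008 km
Closest pair: A–E at 0.498 km.

A and E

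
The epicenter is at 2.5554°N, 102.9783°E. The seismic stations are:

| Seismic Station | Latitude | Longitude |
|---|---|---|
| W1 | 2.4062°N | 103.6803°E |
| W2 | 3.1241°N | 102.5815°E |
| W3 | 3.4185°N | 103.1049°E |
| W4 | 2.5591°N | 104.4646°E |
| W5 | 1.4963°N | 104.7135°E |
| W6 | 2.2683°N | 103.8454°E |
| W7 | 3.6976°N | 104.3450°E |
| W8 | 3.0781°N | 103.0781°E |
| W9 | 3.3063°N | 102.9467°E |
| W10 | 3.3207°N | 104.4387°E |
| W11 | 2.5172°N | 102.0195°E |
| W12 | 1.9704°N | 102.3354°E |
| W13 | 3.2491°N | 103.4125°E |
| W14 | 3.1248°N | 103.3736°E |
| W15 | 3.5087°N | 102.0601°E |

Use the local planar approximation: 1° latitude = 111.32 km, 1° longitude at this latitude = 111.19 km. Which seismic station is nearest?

W8

Distances from 2.5554°N, 102.9783°E:
W1: 79.8029 km
W2: 77.1651 km
W3: 97.1060 km
W4: 165.2622 km
W5: 226.1080 km
W6: 101.5720 km
W7: 198.1411 km
W8: 59.2356 km
W9: 83.6640 km
W10: 183.3733 km
W11: 106.6937 km
W12: 96.6999 km
W13: 91.0724 km
W14: 77.1339 km
W15: 147.2585 km
Minimum: W8 at 59.2356 km.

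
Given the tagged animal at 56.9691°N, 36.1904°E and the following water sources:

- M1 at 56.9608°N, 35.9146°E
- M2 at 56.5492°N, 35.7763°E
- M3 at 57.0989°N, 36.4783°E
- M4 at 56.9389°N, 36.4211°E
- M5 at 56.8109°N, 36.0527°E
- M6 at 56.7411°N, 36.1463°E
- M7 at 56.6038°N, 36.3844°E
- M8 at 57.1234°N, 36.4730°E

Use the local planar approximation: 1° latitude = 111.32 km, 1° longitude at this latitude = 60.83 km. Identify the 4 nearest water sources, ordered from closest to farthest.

Distances from 56.9691°N, 36.1904°E:
M1: √((-0.0083·111.32)² + (-0.2758·60.83)²) = √(0.853695 + 281.464843) = 16.8023 km
M2: √((-0.4199·111.32)² + (-0.4141·60.83)²) = √(2184.933103 + 634.521137) = 53.0985 km
M3: √((0.1298·111.32)² + (0.2879·60.83)²) = √(208.783311 + 306.703663) = 22.7043 km
M4: √((-0.0302·111.32)² + (0.2307·60.83)²) = √(11.302130 + 196.938589) = 14.4305 km
M5: √((-0.1582·111.32)² + (-0.1377·60.83)²) = √(310.141122 + 70.162251) = 19.5014 km
M6: √((-0.2280·111.32)² + (-0.0441·60.83)²) = √(644.193131 + 7.196359) = 25.5223 km
M7: √((-0.3653·111.32)² + (0.1940·60.83)²) = √(1653.658166 + 139.264073) = 42.3429 km
M8: √((0.1543·111.32)² + (0.2826·60.83)²) = √(295.038198 + 295.515284) = 24.3013 km
Sorted: M4 (14.4305 km) < M1 (16.8023 km) < M5 (19.5014 km) < M3 (22.7043 km) < M8 (24.3013 km) < M6 (25.5223 km) < …

M4, M1, M5, M3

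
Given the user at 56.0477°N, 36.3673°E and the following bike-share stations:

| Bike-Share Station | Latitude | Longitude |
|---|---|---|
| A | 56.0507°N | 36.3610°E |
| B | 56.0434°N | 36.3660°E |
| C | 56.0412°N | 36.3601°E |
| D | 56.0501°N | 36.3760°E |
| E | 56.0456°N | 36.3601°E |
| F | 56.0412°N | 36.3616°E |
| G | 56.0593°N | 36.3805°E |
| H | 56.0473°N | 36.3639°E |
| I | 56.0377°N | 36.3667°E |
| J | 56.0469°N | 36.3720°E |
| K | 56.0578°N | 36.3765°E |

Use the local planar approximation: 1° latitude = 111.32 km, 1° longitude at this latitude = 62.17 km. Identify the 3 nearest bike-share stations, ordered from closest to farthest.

H, J, B

Distances from 56.0477°N, 36.3673°E:
A: 0.5147 km
B: 0.4855 km
C: 0.8508 km
D: 0.6033 km
E: 0.5050 km
F: 0.8057 km
G: 1.5300 km
H: 0.2160 km
I: 1.1138 km
J: 0.3055 km
K: 1.2615 km
Sorted: H (0.2160 km) < J (0.3055 km) < B (0.4855 km) < E (0.5050 km) < A (0.5147 km) < …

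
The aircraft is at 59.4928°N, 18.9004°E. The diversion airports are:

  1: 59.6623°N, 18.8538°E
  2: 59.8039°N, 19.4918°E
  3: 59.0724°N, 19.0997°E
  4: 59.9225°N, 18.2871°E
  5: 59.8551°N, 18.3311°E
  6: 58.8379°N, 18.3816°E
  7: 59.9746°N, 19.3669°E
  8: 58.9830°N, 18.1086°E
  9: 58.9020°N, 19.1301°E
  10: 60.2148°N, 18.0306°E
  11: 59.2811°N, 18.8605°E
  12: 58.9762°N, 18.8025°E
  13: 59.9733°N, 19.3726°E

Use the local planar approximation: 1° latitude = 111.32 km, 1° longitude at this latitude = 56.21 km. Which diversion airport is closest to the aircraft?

Distances from 59.4928°N, 18.9004°E:
1: 19.0497 km
2: 48.0044 km
3: 48.1211 km
4: 58.9622 km
5: 51.4843 km
6: 78.5196 km
7: 59.7009 km
8: 72.1218 km
9: 67.0233 km
10: 94.0755 km
11: 23.6729 km
12: 57.7706 km
13: 59.7126 km
Minimum: 1 at 19.0497 km.

1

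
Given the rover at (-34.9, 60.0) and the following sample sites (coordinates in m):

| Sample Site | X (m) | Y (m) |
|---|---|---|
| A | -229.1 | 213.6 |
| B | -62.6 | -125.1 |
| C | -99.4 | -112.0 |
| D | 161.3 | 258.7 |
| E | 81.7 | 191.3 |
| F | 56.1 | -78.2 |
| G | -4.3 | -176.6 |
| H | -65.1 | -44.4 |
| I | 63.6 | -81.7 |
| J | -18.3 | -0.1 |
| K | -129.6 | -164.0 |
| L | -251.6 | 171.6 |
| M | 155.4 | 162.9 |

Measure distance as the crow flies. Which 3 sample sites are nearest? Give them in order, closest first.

Distances from (-34.9, 60.0):
A: 247.6 m
B: 187.2 m
C: 183.7 m
D: 279.2 m
E: 175.6 m
F: 165.5 m
G: 238.6 m
H: 108.7 m
I: 172.6 m
J: 62.4 m
K: 243.2 m
L: 243.7 m
M: 216.3 m
Sorted: J (62.4 m) < H (108.7 m) < F (165.5 m) < I (172.6 m) < E (175.6 m) < …

J, H, F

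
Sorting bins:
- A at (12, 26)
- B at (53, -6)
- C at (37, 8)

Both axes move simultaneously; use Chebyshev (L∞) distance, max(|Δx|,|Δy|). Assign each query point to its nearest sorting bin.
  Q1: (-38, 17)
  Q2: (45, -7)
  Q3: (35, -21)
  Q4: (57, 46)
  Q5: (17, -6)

Q1 at (-38, 17):
  A: max(|50|, |9|) = 50
  B: max(|91|, |-23|) = 91
  C: max(|75|, |-9|) = 75
  → nearest: A (50)
Q2 at (45, -7):
  A: max(|-33|, |33|) = 33
  B: max(|8|, |1|) = 8
  C: max(|-8|, |15|) = 15
  → nearest: B (8)
Q3 at (35, -21):
  A: max(|-23|, |47|) = 47
  B: max(|18|, |15|) = 18
  C: max(|2|, |29|) = 29
  → nearest: B (18)
Q4 at (57, 46):
  A: max(|-45|, |-20|) = 45
  B: max(|-4|, |-52|) = 52
  C: max(|-20|, |-38|) = 38
  → nearest: C (38)
Q5 at (17, -6):
  A: max(|-5|, |32|) = 32
  B: max(|36|, |0|) = 36
  C: max(|20|, |14|) = 20
  → nearest: C (20)

Q1→A; Q2→B; Q3→B; Q4→C; Q5→C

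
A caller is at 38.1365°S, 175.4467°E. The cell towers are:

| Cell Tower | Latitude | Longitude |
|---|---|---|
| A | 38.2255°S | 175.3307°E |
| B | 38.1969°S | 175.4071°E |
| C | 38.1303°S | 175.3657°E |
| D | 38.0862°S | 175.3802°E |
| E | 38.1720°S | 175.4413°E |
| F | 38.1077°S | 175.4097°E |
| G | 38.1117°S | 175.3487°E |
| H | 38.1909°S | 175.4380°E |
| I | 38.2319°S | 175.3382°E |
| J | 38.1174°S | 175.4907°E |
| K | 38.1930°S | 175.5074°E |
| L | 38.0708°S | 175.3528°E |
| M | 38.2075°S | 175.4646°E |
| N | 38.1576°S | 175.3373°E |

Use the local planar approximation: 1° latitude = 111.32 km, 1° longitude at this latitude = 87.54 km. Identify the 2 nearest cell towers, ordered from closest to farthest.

E, J

Distances from 38.1365°S, 175.4467°E:
A: √((-0.0890·111.32)² + (-0.1160·87.54)²) = √(98.158160 + 103.116714) = 14.1871 km
B: √((-0.0604·111.32)² + (-0.0396·87.54)²) = √(45.208518 + 12.017205) = 7.5648 km
C: √((0.0062·111.32)² + (-0.0810·87.54)²) = √(0.476354 + 50.278594) = 7.1243 km
D: √((0.0503·111.32)² + (-0.0665·87.54)²) = √(31.353236 + 33.888814) = 8.0773 km
E: √((-0.0355·111.32)² + (-0.0054·87.54)²) = √(15.617197 + 0.223460) = 3.9800 km
F: √((0.0288·111.32)² + (-0.0370·87.54)²) = √(10.278539 + 10.490991) = 4.5574 km
G: √((0.0248·111.32)² + (-0.0980·87.54)²) = √(7.621663 + 73.597868) = 9.0122 km
H: √((-0.0544·111.32)² + (-0.0087·87.54)²) = √(36.672811 + 0.580032) = 6.1035 km
I: √((-0.0954·111.32)² + (-0.1085·87.54)²) = √(112.782871 + 90.213714) = 14.2477 km
J: √((0.0191·111.32)² + (0.0440·87.54)²) = √(4.520777 + 14.836055) = 4.3996 km
K: √((-0.0565·111.32)² + (0.0607·87.54)²) = √(39.558817 + 28.235174) = 8.2337 km
L: √((0.0657·111.32)² + (-0.0939·87.54)²) = √(53.490559 + 67.568499) = 11.0027 km
M: √((-0.0710·111.32)² + (0.0179·87.54)²) = √(62.468790 + 2.455382) = 8.0576 km
N: √((-0.0211·111.32)² + (-0.1094·87.54)²) = √(5.517106 + 91.716554) = 9.8607 km
Sorted: E (3.9800 km) < J (4.3996 km) < F (4.5574 km) < H (6.1035 km) < …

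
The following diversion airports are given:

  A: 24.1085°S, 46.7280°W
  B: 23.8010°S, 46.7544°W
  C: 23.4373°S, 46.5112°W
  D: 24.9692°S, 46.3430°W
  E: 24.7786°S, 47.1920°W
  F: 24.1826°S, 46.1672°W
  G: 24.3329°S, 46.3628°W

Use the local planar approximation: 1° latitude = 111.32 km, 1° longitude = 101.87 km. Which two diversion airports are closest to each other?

Pairwise distances:
A–B: 34.3364 km
A–C: 77.9137 km
A–D: 103.5295 km
A–E: 88.3104 km
A–F: 57.7211 km
A–G: 44.8115 km
B–C: 47.4657 km
B–D: 136.6303 km
B–E: 117.6028 km
B–F: 73.3671 km
B–G: 71.3957 km
C–D: 171.3898 km
C–E: 164.6341 km
C–F: 90.0640 km
C–G: 100.8378 km
D–E: 89.0522 km
D–F: 89.3769 km
D–G: 70.8616 km
E–F: 123.6952 km
E–G: 97.9641 km
F–G: 26.0188 km
Closest pair: F–G at 26.0188 km.

F and G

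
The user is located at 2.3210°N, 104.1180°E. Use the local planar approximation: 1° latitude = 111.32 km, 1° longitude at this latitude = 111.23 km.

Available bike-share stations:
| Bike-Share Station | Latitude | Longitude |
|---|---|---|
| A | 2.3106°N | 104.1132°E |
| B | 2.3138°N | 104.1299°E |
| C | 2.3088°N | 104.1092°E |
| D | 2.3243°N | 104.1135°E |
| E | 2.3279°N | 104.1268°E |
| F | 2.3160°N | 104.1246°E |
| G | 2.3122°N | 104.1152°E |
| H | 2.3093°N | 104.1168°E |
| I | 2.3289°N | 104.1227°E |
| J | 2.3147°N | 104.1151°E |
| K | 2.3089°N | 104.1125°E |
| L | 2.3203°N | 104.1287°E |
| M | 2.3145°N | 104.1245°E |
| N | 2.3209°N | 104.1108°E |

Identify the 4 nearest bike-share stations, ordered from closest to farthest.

D, J, N, F

Distances from 2.3210°N, 104.1180°E:
A: √((-0.0104·111.32)² + (-0.0048·111.23)²) = √(1.340334 + 0.285053) = 1.2749 km
B: √((-0.0072·111.32)² + (0.0119·111.23)²) = √(0.642409 + 1.752015) = 1.5474 km
C: √((-0.0122·111.32)² + (-0.0088·111.23)²) = √(1.844446 + 0.958096) = 1.6741 km
D: √((0.0033·111.32)² + (-0.0045·111.23)²) = √(0.134950 + 0.250535) = 0.6209 km
E: √((0.0069·111.32)² + (0.0088·111.23)²) = √(0.589990 + 0.958096) = 1.2442 km
F: √((-0.0050·111.32)² + (0.0066·111.23)²) = √(0.309804 + 0.538929) = 0.9213 km
G: √((-0.0088·111.32)² + (-0.0028·111.23)²) = √(0.959648 + 0.096997) = 1.0279 km
H: √((-0.0117·111.32)² + (-0.0012·111.23)²) = √(1.696360 + 0.017816) = 1.3093 km
I: √((0.0079·111.32)² + (0.0047·111.23)²) = √(0.773394 + 0.273300) = 1.0231 km
J: √((-0.0063·111.32)² + (-0.0029·111.23)²) = √(0.491844 + 0.104049) = 0.7719 km
K: √((-0.0121·111.32)² + (-0.0055·111.23)²) = √(1.814334 + 0.374256) = 1.4794 km
L: √((-0.0007·111.32)² + (0.0107·111.23)²) = √(0.006072 + 1.416483) = 1.1927 km
M: √((-0.0065·111.32)² + (0.0065·111.23)²) = √(0.523568 + 0.522722) = 1.0229 km
N: √((-0.0001·111.32)² + (-0.0072·111.23)²) = √(0.000124 + 0.641370) = 0.8009 km
Sorted: D (0.6209 km) < J (0.7719 km) < N (0.8009 km) < F (0.9213 km) < M (1.0229 km) < I (1.0231 km) < …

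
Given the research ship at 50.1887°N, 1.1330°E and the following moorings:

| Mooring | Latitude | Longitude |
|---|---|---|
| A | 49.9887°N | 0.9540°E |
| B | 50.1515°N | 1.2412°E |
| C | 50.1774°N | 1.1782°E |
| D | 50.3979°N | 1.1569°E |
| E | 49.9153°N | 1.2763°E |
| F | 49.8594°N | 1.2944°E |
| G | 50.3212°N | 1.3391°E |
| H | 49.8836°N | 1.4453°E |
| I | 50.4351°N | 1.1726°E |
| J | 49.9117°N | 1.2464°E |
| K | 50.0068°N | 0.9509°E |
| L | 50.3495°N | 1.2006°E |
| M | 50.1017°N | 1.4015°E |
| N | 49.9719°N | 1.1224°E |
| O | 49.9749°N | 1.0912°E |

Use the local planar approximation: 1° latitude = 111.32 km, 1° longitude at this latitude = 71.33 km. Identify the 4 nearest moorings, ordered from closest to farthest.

C, B, L, G

Distances from 50.1887°N, 1.1330°E:
A: √((-0.2000·111.32)² + (-0.1790·71.33)²) = √(495.685696 + 163.023612) = 25.6653 km
B: √((-0.0372·111.32)² + (0.1082·71.33)²) = √(17.148742 + 59.566073) = 8.7587 km
C: √((-0.0113·111.32)² + (0.0452·71.33)²) = √(1.582353 + 10.394924) = 3.4608 km
D: √((0.2092·111.32)² + (0.0239·71.33)²) = √(542.337651 + 2.906299) = 23.3505 km
E: √((-0.2734·111.32)² + (0.1433·71.33)²) = √(926.282408 + 104.480882) = 32.1055 km
F: √((-0.3293·111.32)² + (0.1614·71.33)²) = √(1343.785210 + 132.541386) = 38.4230 km
G: √((0.1325·111.32)² + (0.2061·71.33)²) = √(217.559550 + 216.122723) = 20.8250 km
H: √((-0.3051·111.32)² + (0.3123·71.33)²) = √(1153.535091 + 496.236170) = 40.6174 km
I: √((0.2464·111.32)² + (0.0396·71.33)²) = √(752.363646 + 7.978749) = 27.5743 km
J: √((-0.2770·111.32)² + (0.1134·71.33)²) = √(950.836694 + 65.429041) = 31.8789 km
K: √((-0.1819·111.32)² + (-0.1821·71.33)²) = √(410.026375 + 168.719135) = 24.0571 km
L: √((0.1608·111.32)² + (0.0676·71.33)²) = √(320.419165 + 23.250797) = 18.5383 km
M: √((-0.0870·111.32)² + (0.2685·71.33)²) = √(93.796126 + 366.803126) = 21.4616 km
N: √((-0.2168·111.32)² + (-0.0106·71.33)²) = √(582.458451 + 0.571684) = 24.1460 km
O: √((-0.2138·111.32)² + (-0.0418·71.33)²) = √(566.450282 + 8.889903) = 23.9862 km
Sorted: C (3.4608 km) < B (8.7587 km) < L (18.5383 km) < G (20.8250 km) < M (21.4616 km) < D (23.3505 km) < …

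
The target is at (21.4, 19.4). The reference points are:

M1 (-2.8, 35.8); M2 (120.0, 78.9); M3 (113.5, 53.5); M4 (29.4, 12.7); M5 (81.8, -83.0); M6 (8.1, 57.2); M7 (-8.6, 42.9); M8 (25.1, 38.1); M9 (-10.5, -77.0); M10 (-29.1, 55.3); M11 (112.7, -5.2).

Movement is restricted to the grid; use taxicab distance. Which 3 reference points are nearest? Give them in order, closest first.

Distances from (21.4, 19.4):
M1: 40.6
M2: 158.1
M3: 126.2
M4: 14.7
M5: 162.8
M6: 51.1
M7: 53.5
M8: 22.4
M9: 128.3
M10: 86.4
M11: 115.9
Sorted: M4 (14.7) < M8 (22.4) < M1 (40.6) < M6 (51.1) < M7 (53.5) < …

M4, M8, M1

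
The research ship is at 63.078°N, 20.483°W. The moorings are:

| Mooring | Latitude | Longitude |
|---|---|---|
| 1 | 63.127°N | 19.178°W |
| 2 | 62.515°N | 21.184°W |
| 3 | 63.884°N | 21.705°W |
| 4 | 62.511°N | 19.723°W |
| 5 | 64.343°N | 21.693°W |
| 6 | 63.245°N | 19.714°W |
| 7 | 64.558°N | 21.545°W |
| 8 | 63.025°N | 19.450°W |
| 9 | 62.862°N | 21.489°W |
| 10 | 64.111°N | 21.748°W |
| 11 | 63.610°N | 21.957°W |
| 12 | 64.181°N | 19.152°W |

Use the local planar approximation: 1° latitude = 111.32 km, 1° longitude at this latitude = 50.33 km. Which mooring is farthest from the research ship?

Distances from 63.078°N, 20.483°W:
1: 65.907 km
2: 71.921 km
3: 108.780 km
4: 73.804 km
5: 153.424 km
6: 42.937 km
7: 173.207 km
8: 52.325 km
9: 56.051 km
10: 131.442 km
11: 94.926 km
12: 139.871 km
Maximum: 7 at 173.207 km.

7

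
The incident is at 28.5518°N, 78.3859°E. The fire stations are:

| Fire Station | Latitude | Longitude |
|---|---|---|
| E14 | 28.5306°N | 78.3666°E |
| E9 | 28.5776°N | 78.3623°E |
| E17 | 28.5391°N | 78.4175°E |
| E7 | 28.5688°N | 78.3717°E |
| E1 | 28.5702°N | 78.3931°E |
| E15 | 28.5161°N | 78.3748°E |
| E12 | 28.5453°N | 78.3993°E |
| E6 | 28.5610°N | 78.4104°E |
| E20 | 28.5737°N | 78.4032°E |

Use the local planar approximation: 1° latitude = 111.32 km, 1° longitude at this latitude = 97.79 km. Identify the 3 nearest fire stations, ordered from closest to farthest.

Distances from 28.5518°N, 78.3859°E:
E14: √((-0.0212·111.32)² + (-0.0193·97.79)²) = √(5.569524 + 3.562079) = 3.0219 km
E9: √((0.0258·111.32)² + (-0.0236·97.79)²) = √(8.248706 + 5.326144) = 3.6844 km
E17: √((-0.0127·111.32)² + (0.0316·97.79)²) = √(1.998729 + 9.549114) = 3.3982 km
E7: √((0.0170·111.32)² + (-0.0142·97.79)²) = √(3.581329 + 1.928260) = 2.3473 km
E1: √((0.0184·111.32)² + (0.0072·97.79)²) = √(4.195484 + 0.495740) = 2.1659 km
E15: √((-0.0357·111.32)² + (-0.0111·97.79)²) = √(15.793662 + 1.178243) = 4.1197 km
E12: √((-0.0065·111.32)² + (0.0134·97.79)²) = √(0.523568 + 1.717111) = 1.4969 km
E6: √((0.0092·111.32)² + (0.0245·97.79)²) = √(1.048871 + 5.740121) = 2.6056 km
E20: √((0.0219·111.32)² + (0.0173·97.79)²) = √(5.943395 + 2.862076) = 2.9674 km
Sorted: E12 (1.4969 km) < E1 (2.1659 km) < E7 (2.3473 km) < E6 (2.6056 km) < E20 (2.9674 km) < …

E12, E1, E7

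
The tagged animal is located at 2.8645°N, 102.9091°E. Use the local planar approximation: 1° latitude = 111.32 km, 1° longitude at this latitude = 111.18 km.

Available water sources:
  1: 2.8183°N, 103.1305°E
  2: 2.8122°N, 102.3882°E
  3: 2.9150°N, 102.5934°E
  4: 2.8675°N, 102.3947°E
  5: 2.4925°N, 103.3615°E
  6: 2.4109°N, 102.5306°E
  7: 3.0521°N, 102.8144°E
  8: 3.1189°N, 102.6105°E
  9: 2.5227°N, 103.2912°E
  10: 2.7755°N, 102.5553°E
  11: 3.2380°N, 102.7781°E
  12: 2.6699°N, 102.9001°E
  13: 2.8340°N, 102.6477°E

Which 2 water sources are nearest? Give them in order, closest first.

Distances from 2.8645°N, 102.9091°E:
1: 25.1468 km
2: 58.2056 km
3: 35.5469 km
4: 57.1920 km
5: 65.1517 km
6: 65.7311 km
7: 23.3876 km
8: 43.6365 km
9: 57.0303 km
10: 40.5640 km
11: 44.0552 km
12: 21.6860 km
13: 29.2601 km
Sorted: 12 (21.6860 km) < 7 (23.3876 km) < 1 (25.1468 km) < 13 (29.2601 km) < …

12, 7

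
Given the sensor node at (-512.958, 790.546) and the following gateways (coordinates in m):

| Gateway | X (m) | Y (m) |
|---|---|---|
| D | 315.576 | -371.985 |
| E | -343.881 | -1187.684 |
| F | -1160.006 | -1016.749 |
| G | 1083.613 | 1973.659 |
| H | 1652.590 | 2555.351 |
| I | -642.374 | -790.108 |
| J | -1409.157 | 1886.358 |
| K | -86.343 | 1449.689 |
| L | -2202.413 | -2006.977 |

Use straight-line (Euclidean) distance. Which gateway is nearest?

Distances from (-512.958, 790.546):
D: √((828.534)² + (-1162.531)²) = √(686468.58916 + 1351478.32596) = 1427.567 m
E: √((169.077)² + (-1978.230)²) = √(28587.03193 + 3913393.93290) = 1985.442 m
F: √((-647.048)² + (-1807.295)²) = √(418671.11430 + 3266315.21703) = 1919.632 m
G: √((1596.571)² + (1183.113)²) = √(2549038.95804 + 1399756.37077) = 1987.158 m
H: √((2165.548)² + (1764.805)²) = √(4689598.14030 + 3114536.68803) = 2793.588 m
I: √((-129.416)² + (-1580.654)²) = √(16748.50106 + 2498467.06772) = 1585.943 m
J: √((-896.199)² + (1095.812)²) = √(803172.64760 + 1200803.93934) = 1415.619 m
K: √((426.615)² + (659.143)²) = √(182000.35822 + 434469.49445) = 785.156 m
L: √((-1689.455)² + (-2797.523)²) = √(2854258.19702 + 7826134.93553) = 3268.087 m
Minimum: K at 785.156 m.

K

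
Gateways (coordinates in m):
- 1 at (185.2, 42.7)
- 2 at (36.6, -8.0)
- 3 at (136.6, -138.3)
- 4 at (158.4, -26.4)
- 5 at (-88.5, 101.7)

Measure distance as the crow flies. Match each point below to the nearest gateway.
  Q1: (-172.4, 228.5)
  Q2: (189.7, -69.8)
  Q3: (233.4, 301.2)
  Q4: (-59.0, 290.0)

Q1→5; Q2→4; Q3→1; Q4→5

Q1 at (-172.4, 228.5):
  1: 403.0 m
  2: 315.6 m
  3: 479.6 m
  4: 417.6 m
  5: 152.0 m
  → nearest: 5 (152.0 m)
Q2 at (189.7, -69.8):
  1: 112.6 m
  2: 165.1 m
  3: 86.7 m
  4: 53.5 m
  5: 326.8 m
  → nearest: 4 (53.5 m)
Q3 at (233.4, 301.2):
  1: 263.0 m
  2: 366.5 m
  3: 450.0 m
  4: 336.1 m
  5: 378.7 m
  → nearest: 1 (263.0 m)
Q4 at (-59.0, 290.0):
  1: 347.5 m
  2: 313.0 m
  3: 470.9 m
  4: 383.9 m
  5: 190.6 m
  → nearest: 5 (190.6 m)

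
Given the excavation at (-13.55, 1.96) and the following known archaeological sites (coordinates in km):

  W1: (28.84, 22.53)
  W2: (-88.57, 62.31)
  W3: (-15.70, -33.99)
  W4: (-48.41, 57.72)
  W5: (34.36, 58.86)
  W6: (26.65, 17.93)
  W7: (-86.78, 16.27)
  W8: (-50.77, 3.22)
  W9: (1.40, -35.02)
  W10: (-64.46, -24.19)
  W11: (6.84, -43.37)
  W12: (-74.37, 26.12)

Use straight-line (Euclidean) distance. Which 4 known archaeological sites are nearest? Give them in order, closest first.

W3, W8, W9, W6

Distances from (-13.55, 1.96):
W1: 47.12 km
W2: 96.28 km
W3: 36.01 km
W4: 65.76 km
W5: 74.38 km
W6: 43.26 km
W7: 74.62 km
W8: 37.24 km
W9: 39.89 km
W10: 57.23 km
W11: 49.70 km
W12: 65.44 km
Sorted: W3 (36.01 km) < W8 (37.24 km) < W9 (39.89 km) < W6 (43.26 km) < W1 (47.12 km) < W11 (49.70 km) < …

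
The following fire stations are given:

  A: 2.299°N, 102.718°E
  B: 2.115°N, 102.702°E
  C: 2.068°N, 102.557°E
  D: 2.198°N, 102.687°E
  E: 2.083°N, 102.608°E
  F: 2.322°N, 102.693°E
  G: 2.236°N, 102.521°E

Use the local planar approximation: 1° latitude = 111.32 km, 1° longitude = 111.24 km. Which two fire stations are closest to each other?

A and F

Pairwise distances:
A–B: √((-0.184·111.32)² + (-0.016·111.24)²) = √(419.54837 + 3.16783) = 20.560 km
A–C: √((-0.231·111.32)² + (-0.161·111.24)²) = √(661.25711 + 320.75520) = 31.337 km
A–D: √((-0.101·111.32)² + (-0.031·111.24)²) = √(126.41224 + 11.89174) = 11.760 km
A–E: √((-0.216·111.32)² + (-0.110·111.24)²) = √(578.16780 + 149.72948) = 26.980 km
A–F: √((0.023·111.32)² + (-0.025·111.24)²) = √(6.55544 + 7.73396) = 3.780 km
A–G: √((-0.063·111.32)² + (-0.197·111.24)²) = √(49.18441 + 480.23567) = 23.009 km
B–C: √((-0.047·111.32)² + (-0.145·111.24)²) = √(27.37424 + 260.17045) = 16.957 km
B–D: √((0.083·111.32)² + (-0.015·111.24)²) = √(85.36947 + 2.78423) = 9.389 km
B–E: √((-0.032·111.32)² + (-0.094·111.24)²) = √(12.68955 + 109.33965) = 11.047 km
B–F: √((0.207·111.32)² + (-0.009·111.24)²) = √(530.99091 + 1.00232) = 23.065 km
B–G: √((0.121·111.32)² + (-0.181·111.24)²) = √(181.43336 + 405.39567) = 24.225 km
C–D: √((0.130·111.32)² + (0.130·111.24)²) = √(209.42721 + 209.12631) = 20.459 km
C–E: √((0.015·111.32)² + (0.051·111.24)²) = √(2.78823 + 32.18565) = 5.914 km
C–F: √((0.254·111.32)² + (0.136·111.24)²) = √(799.49146 + 228.87575) = 32.068 km
C–G: √((0.168·111.32)² + (-0.036·111.24)²) = √(349.75583 + 16.03714) = 19.126 km
D–E: √((-0.115·111.32)² + (-0.079·111.24)²) = √(163.88608 + 77.22824) = 15.528 km
D–F: √((0.124·111.32)² + (0.006·111.24)²) = √(190.54158 + 0.44548) = 13.820 km
D–G: √((0.038·111.32)² + (-0.166·111.24)²) = √(17.89425 + 340.98725) = 18.944 km
E–F: √((0.239·111.32)² + (0.085·111.24)²) = √(707.85157 + 89.40459) = 28.236 km
E–G: √((0.153·111.32)² + (-0.087·111.24)²) = √(290.08766 + 93.66136) = 19.590 km
F–G: √((-0.086·111.32)² + (-0.172·111.24)²) = √(91.65229 + 366.08240) = 21.395 km
Closest pair: A–F at 3.780 km.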